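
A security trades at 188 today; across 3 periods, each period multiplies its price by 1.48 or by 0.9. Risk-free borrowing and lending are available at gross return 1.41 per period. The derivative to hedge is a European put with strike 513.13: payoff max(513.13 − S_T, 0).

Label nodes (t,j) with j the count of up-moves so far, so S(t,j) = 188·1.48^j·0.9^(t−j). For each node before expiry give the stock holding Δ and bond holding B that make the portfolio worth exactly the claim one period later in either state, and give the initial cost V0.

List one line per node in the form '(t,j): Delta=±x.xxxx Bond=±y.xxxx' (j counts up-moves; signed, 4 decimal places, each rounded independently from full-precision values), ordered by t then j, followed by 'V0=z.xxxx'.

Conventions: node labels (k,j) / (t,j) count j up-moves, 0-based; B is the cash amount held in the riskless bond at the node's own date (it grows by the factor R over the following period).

Arbitrage-free pricing uses the up-move probability p* = (R−d)/(u−d) = 0.8793, discounting each step at R = 1.41.
Terminal payoffs: V(3,0)=376.0780, V(3,1)=287.7556, V(3,2)=142.5143, V(3,3)=0.0000
(2,0): S=152.2800. Δ = (V_up−V_dn)/(S_up−S_dn) = (287.7556−376.0780)/(225.3744−137.0520) = -1.0000. V = [p*·287.7556 + (1−p*)·376.0780]/1.41 = 211.6420. B = V − Δ·S = 363.9220.
(2,1): S=250.4160. Δ = (V_up−V_dn)/(S_up−S_dn) = (142.5143−287.7556)/(370.6157−225.3744) = -1.0000. V = [p*·142.5143 + (1−p*)·287.7556]/1.41 = 113.5060. B = V − Δ·S = 363.9220.
(2,2): S=411.7952. Δ = (V_up−V_dn)/(S_up−S_dn) = (0.0000−142.5143)/(609.4569−370.6157) = -0.5967. V = [p*·0.0000 + (1−p*)·142.5143]/1.41 = 12.1986. B = V − Δ·S = 257.9129.
(1,0): S=169.2000. Δ = (V_up−V_dn)/(S_up−S_dn) = (113.5060−211.6420)/(250.4160−152.2800) = -1.0000. V = [p*·113.5060 + (1−p*)·211.6420]/1.41 = 88.9007. B = V − Δ·S = 258.1007.
(1,1): S=278.2400. Δ = (V_up−V_dn)/(S_up−S_dn) = (12.1986−113.5060)/(411.7952−250.4160) = -0.6278. V = [p*·12.1986 + (1−p*)·113.5060]/1.41 = 17.3229. B = V − Δ·S = 191.9909.
(0,0): S=188.0000. Δ = (V_up−V_dn)/(S_up−S_dn) = (17.3229−88.9007)/(278.2400−169.2000) = -0.6564. V = [p*·17.3229 + (1−p*)·88.9007]/1.41 = 18.4125. B = V − Δ·S = 141.8224.
Check: Δ(0,0)·S0 + B(0,0) = 18.4125 = V0.

(0,0): Delta=-0.6564 Bond=141.8224
(1,0): Delta=-1.0000 Bond=258.1007
(1,1): Delta=-0.6278 Bond=191.9909
(2,0): Delta=-1.0000 Bond=363.9220
(2,1): Delta=-1.0000 Bond=363.9220
(2,2): Delta=-0.5967 Bond=257.9129
V0=18.4125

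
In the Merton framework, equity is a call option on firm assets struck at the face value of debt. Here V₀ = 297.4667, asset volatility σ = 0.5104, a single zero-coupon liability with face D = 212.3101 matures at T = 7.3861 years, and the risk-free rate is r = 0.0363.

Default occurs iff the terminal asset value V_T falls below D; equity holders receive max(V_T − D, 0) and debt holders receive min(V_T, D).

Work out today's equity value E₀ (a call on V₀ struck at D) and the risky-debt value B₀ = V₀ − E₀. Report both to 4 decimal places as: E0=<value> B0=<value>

With assets at 297.4667 and a single debt payment of 212.3101 at 7.3861 years:
d₁ = [ln(V₀/D) + (r + σ²/2)T] / (σ√T)
   = [ln(297.4667/212.3101) + (0.0363 + 0.5·0.5104²)·7.3861] / (0.5104·√7.3861)
   = [0.337254 + 1.230185] / 1.387133 = 1.129985
d₂ = d₁ − σ√T = 1.129985 − 1.387133 = -0.257149
N(d₁) = 0.870759,  N(d₂) = 0.398532,  e^(−rT) = 0.764819
E₀ = V₀·N(d₁) − D·e^(−rT)·N(d₂)
   = 297.4667·0.870759 − 212.3101·0.764819·0.398532 = 194.308524
B₀ = V₀ − E₀ = 297.4667 − 194.308524 = 103.158176

E0=194.3085 B0=103.1582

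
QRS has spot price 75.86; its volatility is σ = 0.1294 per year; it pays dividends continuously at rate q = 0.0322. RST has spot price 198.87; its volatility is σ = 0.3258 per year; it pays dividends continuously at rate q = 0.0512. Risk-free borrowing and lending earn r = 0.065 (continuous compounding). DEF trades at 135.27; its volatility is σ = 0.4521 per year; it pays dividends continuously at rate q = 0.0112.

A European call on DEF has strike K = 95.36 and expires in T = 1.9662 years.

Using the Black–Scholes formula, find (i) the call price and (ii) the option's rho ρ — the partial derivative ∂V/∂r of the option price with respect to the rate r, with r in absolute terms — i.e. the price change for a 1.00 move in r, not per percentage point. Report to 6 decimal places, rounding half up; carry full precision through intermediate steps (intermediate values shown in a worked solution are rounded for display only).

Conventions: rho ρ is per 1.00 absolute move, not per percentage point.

σ√T = 0.4521·√1.9662 = 0.633940
d₁ = (ln(S/K) + (r−q+σ²/2)T) / (σ√T) = (ln(135.27/95.36) + (0.065−0.0112+0.4521²/2)·1.9662) / 0.633940 = (0.349614 + 0.306722) / 0.633940 = 1.035327
d₂ = d₁ − σ√T = 1.035327 − 0.633940 = 0.401386
e^{−rT} = 0.880027
e^{−qT} = 0.978219
N(d₁) = 0.849742,  N(d₂) = 0.655932
Call price V = S·e^{−qT}·N(d₁) − K·e^{−rT}·N(d₂) = 112.440997 − 55.045400 = 57.395597
ρ = K·T·e^{−rT}·N(d₂) = 108.230265

price = 57.395597
ρ = 108.230265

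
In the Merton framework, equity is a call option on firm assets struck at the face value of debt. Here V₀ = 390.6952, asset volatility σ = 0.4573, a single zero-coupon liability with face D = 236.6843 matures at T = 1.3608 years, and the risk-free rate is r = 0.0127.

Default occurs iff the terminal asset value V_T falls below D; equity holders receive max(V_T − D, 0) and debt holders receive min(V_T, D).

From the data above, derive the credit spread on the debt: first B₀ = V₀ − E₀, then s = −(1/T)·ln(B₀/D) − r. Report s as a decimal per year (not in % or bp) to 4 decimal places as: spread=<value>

spread=0.0450

Apply the equity-as-call identities (strike 236.6843, horizon 1.3608 years):
d₁ = [ln(V₀/D) + (r + σ²/2)T] / (σ√T)
   = [ln(390.6952/236.6843) + (0.0127 + 0.5·0.4573²)·1.3608] / (0.4573·√1.3608)
   = [0.501201 + 0.159570] / 0.533456 = 1.238660
d₂ = d₁ − σ√T = 1.238660 − 0.533456 = 0.705204
N(d₁) = 0.892264,  N(d₂) = 0.759658,  e^(−rT) = 0.982866
E₀ = V₀·N(d₁) − D·e^(−rT)·N(d₂)
   = 390.6952·0.892264 − 236.6843·0.982866·0.759658 = 171.884766
B₀ = V₀ − E₀ = 390.6952 − 171.884766 = 218.810434
spread = −(1/T)·ln(B₀/D) − r = −(1/1.3608)·ln(218.810434/236.6843) − 0.0127 = 0.04500240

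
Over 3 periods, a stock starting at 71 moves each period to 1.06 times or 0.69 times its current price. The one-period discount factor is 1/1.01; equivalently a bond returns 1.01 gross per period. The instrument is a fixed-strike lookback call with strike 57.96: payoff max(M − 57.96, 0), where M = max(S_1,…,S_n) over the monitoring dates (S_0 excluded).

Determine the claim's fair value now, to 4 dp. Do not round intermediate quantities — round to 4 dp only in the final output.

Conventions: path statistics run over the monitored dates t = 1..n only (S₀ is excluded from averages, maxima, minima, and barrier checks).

price = 20.8058

Risk-neutral up-probability p* = (R−d)/(u−d) = (1.01−0.69)/(1.06−0.69) = 0.8649; the claim prices as the p*-weighted sum of path payoffs discounted by R^3.
Enumerate all 2^3 = 8 price paths (U = up ×1.06, D = down ×0.69); each path with k up-moves has probability p*^k·(1−p*)^(3−k).
DDD: M=48.9900, payoff=0.0000, prob=0.002468
UDD: M=75.2600, payoff=17.3000, prob=0.015794
DUD: M=51.9294, payoff=0.0000, prob=0.015794
UUD: M=79.7756, payoff=21.8156, prob=0.101080
DDU: M=48.9900, payoff=0.0000, prob=0.015794
UDU: M=75.2600, payoff=17.3000, prob=0.101080
DUU: M=55.0452, payoff=0.0000, prob=0.101080
UUU: M=84.5621, payoff=26.6021, prob=0.646911
Price = Σ prob·payoff / R^3 = 21.436256 / 1.030301 = 20.8058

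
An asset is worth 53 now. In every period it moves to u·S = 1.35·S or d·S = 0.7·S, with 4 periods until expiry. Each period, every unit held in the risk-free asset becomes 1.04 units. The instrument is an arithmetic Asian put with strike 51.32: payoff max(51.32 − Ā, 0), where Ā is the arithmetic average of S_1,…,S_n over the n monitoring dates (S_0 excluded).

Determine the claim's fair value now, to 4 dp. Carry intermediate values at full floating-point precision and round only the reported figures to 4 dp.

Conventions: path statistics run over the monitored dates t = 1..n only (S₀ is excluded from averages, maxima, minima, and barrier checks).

price = 5.7686

Set p* = 0.5231 (from d < R < u); the path-dependent value is the discounted p*-expectation over all price paths.
Enumerate all 2^4 = 16 price paths (U = up ×1.35, D = down ×0.7); each path with k up-moves has probability p*^k·(1−p*)^(4−k).
DDDD: Ā=23.4936, payoff=27.8264, prob=0.051736
UDDD: Ā=45.3090, payoff=6.0110, prob=0.056743
DUDD: Ā=36.6965, payoff=14.6235, prob=0.056743
UUDD: Ā=70.7719, payoff=0.0000, prob=0.062234
DDUD: Ā=30.6678, payoff=20.6522, prob=0.056743
UDUD: Ā=59.1450, payoff=0.0000, prob=0.062234
DUUD: Ā=50.5325, payoff=0.7875, prob=0.062234
UUUD: Ā=97.4556, payoff=0.0000, prob=0.068257
DDDU: Ā=26.4477, payoff=24.8723, prob=0.056743
UDDU: Ā=51.0062, payoff=0.3138, prob=0.062234
DUDU: Ā=42.3937, payoff=8.9263, prob=0.062234
UUDU: Ā=81.7593, payoff=0.0000, prob=0.068257
DDUU: Ā=36.3650, payoff=14.9550, prob=0.062234
UDUU: Ā=70.1324, payoff=0.0000, prob=0.068257
DUUU: Ā=61.5199, payoff=0.0000, prob=0.068257
UUUU: Ā=118.6456, payoff=0.0000, prob=0.074862
Price = Σ prob·payoff / R^4 = 6.748442 / 1.169859 = 5.7686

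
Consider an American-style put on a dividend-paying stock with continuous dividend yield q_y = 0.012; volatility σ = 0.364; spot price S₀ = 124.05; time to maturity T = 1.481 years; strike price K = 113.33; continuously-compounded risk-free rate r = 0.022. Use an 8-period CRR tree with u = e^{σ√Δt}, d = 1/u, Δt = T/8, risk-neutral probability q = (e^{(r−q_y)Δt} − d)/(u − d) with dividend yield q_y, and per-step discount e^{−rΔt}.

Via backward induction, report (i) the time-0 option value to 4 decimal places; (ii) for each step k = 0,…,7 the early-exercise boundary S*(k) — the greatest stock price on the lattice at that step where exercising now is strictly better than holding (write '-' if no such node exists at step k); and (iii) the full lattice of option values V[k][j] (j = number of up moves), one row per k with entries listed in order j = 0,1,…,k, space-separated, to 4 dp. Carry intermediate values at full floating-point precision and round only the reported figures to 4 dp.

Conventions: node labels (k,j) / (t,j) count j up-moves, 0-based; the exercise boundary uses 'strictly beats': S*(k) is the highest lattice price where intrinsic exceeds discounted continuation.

Δt=0.18513  u=1.16955  d=0.85503  q=0.46682  discount=0.99594
step 8 (expiry): payoffs max(K−S,0) = 77.8928 64.8577 47.0277 22.6393 0.0000 0.0000 0.0000 0.0000 0.0000
step 7: (k=7,j=0): S=41.4455, K−S=71.8845, hold=71.5159 ⇒ V=71.8845 exercise | (k=7,j=1): S=56.6906, K−S=56.6394, hold=56.3046 ⇒ V=56.6394 exercise | (k=7,j=2): S=77.5435, K−S=35.7865, hold=35.4979 ⇒ V=35.7865 exercise | (k=7,j=3): S=106.0668, K−S=7.2632, hold=12.0218 ⇒ V=12.0218 continue | (k=7,j=4): S=145.0821, K−S=0.0000, hold=0.0000 ⇒ V=0.0000 continue | (k=7,j=5): S=198.4486, K−S=0.0000, hold=0.0000 ⇒ V=0.0000 continue | (k=7,j=6): S=271.4453, K−S=0.0000, hold=0.0000 ⇒ V=0.0000 continue | (k=7,j=7): S=371.2929, K−S=0.0000, hold=0.0000 ⇒ V=0.0000 continue  boundary S*=77.5435
step 6: (k=6,j=0): S=48.4723, K−S=64.8577, hold=64.5046 ⇒ V=64.8577 exercise | (k=6,j=1): S=66.3023, K−S=47.0277, hold=46.7142 ⇒ V=47.0277 exercise | (k=6,j=2): S=90.6907, K−S=22.6393, hold=24.5924 ⇒ V=24.5924 continue | (k=6,j=3): S=124.0500, K−S=0.0000, hold=6.3838 ⇒ V=6.3838 continue | (k=6,j=4): S=169.6801, K−S=0.0000, hold=0.0000 ⇒ V=0.0000 continue | (k=6,j=5): S=232.0947, K−S=0.0000, hold=0.0000 ⇒ V=0.0000 continue | (k=6,j=6): S=317.4677, K−S=0.0000, hold=0.0000 ⇒ V=0.0000 continue  boundary S*=66.3023
step 5: (k=5,j=0): S=56.6906, K−S=56.6394, hold=56.3046 ⇒ V=56.6394 exercise | (k=5,j=1): S=77.5435, K−S=35.7865, hold=36.4059 ⇒ V=36.4059 continue | (k=5,j=2): S=106.0668, K−S=7.2632, hold=16.0269 ⇒ V=16.0269 continue | (k=5,j=3): S=145.0821, K−S=0.0000, hold=3.3899 ⇒ V=3.3899 continue | (k=5,j=4): S=198.4486, K−S=0.0000, hold=0.0000 ⇒ V=0.0000 continue | (k=5,j=5): S=271.4453, K−S=0.0000, hold=0.0000 ⇒ V=0.0000 continue  boundary S*=56.6906
step 4: (k=4,j=0): S=66.3023, K−S=47.0277, hold=47.0022 ⇒ V=47.0277 exercise | (k=4,j=1): S=90.6907, K−S=22.6393, hold=26.7833 ⇒ V=26.7833 continue | (k=4,j=2): S=124.0500, K−S=0.0000, hold=10.0865 ⇒ V=10.0865 continue | (k=4,j=3): S=169.6801, K−S=0.0000, hold=1.8001 ⇒ V=1.8001 continue | (k=4,j=4): S=232.0947, K−S=0.0000, hold=0.0000 ⇒ V=0.0000 continue  boundary S*=66.3023
step 3: (k=3,j=0): S=77.5435, K−S=35.7865, hold=37.4246 ⇒ V=37.4246 continue | (k=3,j=1): S=106.0668, K−S=7.2632, hold=18.9118 ⇒ V=18.9118 continue | (k=3,j=2): S=145.0821, K−S=0.0000, hold=6.1930 ⇒ V=6.1930 continue | (k=3,j=3): S=198.4486, K−S=0.0000, hold=0.9559 ⇒ V=0.9559 continue  boundary S*=-
step 2: (k=2,j=0): S=90.6907, K−S=22.6393, hold=28.6655 ⇒ V=28.6655 continue | (k=2,j=1): S=124.0500, K−S=0.0000, hold=12.9217 ⇒ V=12.9217 continue | (k=2,j=2): S=169.6801, K−S=0.0000, hold=3.7330 ⇒ V=3.7330 continue  boundary S*=-
step 1: (k=1,j=0): S=106.0668, K−S=7.2632, hold=21.2294 ⇒ V=21.2294 continue | (k=1,j=1): S=145.0821, K−S=0.0000, hold=8.5972 ⇒ V=8.5972 continue  boundary S*=-
step 0: (k=0,j=0): S=124.0500, K−S=0.0000, hold=15.2701 ⇒ V=15.2701 continue  boundary S*=-

price = 15.2701
boundary = - - - - 66.3023 56.6906 66.3023 77.5435
tree:
15.2701
21.2294 8.5972
28.6655 12.9217 3.7330
37.4246 18.9118 6.1930 0.9559
47.0277 26.7833 10.0865 1.8001 0.0000
56.6394 36.4059 16.0269 3.3899 0.0000 0.0000
64.8577 47.0277 24.5924 6.3838 0.0000 0.0000 0.0000
71.8845 56.6394 35.7865 12.0218 0.0000 0.0000 0.0000 0.0000
77.8928 64.8577 47.0277 22.6393 0.0000 0.0000 0.0000 0.0000 0.0000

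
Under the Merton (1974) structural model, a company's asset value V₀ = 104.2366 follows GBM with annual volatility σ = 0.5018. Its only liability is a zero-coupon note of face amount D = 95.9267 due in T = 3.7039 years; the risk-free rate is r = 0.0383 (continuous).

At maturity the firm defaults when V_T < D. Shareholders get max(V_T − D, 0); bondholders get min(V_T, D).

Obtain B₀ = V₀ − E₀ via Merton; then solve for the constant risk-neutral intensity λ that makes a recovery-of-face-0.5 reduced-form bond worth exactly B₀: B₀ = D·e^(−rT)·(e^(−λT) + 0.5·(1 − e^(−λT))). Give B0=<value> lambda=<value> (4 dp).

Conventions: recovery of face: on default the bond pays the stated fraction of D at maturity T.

B0=58.1156 lambda=0.2499

Apply the equity-as-call identities (strike 95.9267, horizon 3.7039 years):
d₁ = [ln(V₀/D) + (r + σ²/2)T] / (σ√T)
   = [ln(104.2366/95.9267) + (0.0383 + 0.5·0.5018²)·3.7039] / (0.5018·√3.7039)
   = [0.083079 + 0.608186] / 0.965740 = 0.715788
d₂ = d₁ − σ√T = 0.715788 − 0.965740 = -0.249952
N(d₁) = 0.762939,  N(d₂) = 0.401312,  e^(−rT) = 0.867743
E₀ = V₀·N(d₁) − D·e^(−rT)·N(d₂)
   = 104.2366·0.762939 − 95.9267·0.867743·0.401312 = 46.121028
B₀ = V₀ − E₀ = 104.2366 − 46.121028 = 58.115572
e^(−λT) = (B₀·e^(rT)/D − 0.5)/(1 − 0.5) = (58.1156·1.152415/95.9267 − 0.5)/0.5 = 0.39634251
λ = −ln(0.39634251)/3.7039 = 0.249865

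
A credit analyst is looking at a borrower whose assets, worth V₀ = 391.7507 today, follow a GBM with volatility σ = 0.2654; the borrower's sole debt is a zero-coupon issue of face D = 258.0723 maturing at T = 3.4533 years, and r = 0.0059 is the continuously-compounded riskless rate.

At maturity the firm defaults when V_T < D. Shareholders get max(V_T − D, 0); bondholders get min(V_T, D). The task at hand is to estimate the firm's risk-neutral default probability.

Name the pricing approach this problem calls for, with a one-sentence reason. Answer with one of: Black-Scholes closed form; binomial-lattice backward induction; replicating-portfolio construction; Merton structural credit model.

framework: Merton structural credit model

Key observation: the asked-for credit quantity lives on the firm's capital structure — asset value, asset volatility, debt face 258.0723 — which is the structural model's domain.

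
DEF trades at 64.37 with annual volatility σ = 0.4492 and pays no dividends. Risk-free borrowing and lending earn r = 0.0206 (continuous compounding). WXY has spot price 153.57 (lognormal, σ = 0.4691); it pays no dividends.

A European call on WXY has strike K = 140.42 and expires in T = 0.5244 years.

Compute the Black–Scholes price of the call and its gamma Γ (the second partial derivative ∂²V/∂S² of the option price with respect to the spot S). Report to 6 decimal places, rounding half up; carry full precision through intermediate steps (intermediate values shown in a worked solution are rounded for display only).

price = 27.898023
Γ = 0.006863

σ√T = 0.4691·√0.5244 = 0.339701
d₁ = (ln(S/K) + (r+σ²/2)T) / (σ√T) = (ln(153.57/140.42) + (0.0206+0.4691²/2)·0.5244) / 0.339701 = (0.089519 + 0.068501) / 0.339701 = 0.465173
d₂ = d₁ − σ√T = 0.465173 − 0.339701 = 0.125472
e^{−rT} = 0.989255
N(d₁) = 0.679096,  N(d₂) = 0.549925
Call price V = S·N(d₁) − K·e^{−rT}·N(d₂) = 104.288782 − 76.390759 = 27.898023
φ(d₁) = (1/√(2π))·e^{−d₁²/2} = 0.358033
Γ = φ(d₁) / (S·σ·√T) = 0.006863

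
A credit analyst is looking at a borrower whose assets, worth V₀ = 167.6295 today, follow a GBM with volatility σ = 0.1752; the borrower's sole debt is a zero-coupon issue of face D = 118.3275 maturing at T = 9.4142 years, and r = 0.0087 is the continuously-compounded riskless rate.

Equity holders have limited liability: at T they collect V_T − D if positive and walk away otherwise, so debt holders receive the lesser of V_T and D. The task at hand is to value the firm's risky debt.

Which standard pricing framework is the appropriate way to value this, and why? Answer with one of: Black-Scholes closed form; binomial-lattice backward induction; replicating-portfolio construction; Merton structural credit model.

framework: Merton structural credit model

Key observation: the data describe a firm's assets (V₀ = 167.6295, GBM) and a single zero-coupon debt of face 118.3275, so credit quantities follow from equity-as-call in the structural model.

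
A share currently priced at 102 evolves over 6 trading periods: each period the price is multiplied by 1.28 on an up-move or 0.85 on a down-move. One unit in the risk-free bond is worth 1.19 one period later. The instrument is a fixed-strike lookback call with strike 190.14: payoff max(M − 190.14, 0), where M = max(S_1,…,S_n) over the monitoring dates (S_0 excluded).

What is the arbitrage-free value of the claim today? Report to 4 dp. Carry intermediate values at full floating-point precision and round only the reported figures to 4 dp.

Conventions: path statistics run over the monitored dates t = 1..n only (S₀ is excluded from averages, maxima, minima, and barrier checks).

price = 40.2979

Set p* = 0.7907 (from d < R < u); the path-dependent value is the discounted p*-expectation over all price paths.
Enumerate all 2^6 = 64 price paths (U = up ×1.28, D = down ×0.85); each path with k up-moves has probability p*^k·(1−p*)^(6−k).
DDDDDD: M=86.7000, payoff=0.0000, prob=0.000084
UDDDDD: M=130.5600, payoff=0.0000, prob=0.000318
DUDDDD: M=110.9760, payoff=0.0000, prob=0.000318
UUDDDD: M=167.1168, payoff=0.0000, prob=0.001200
DDUDDD: M=94.3296, payoff=0.0000, prob=0.000318
UDUDDD: M=142.0493, payoff=0.0000, prob=0.001200
DUUDDD: M=142.0493, payoff=0.0000, prob=0.001200
UUUDDD: M=213.9095, payoff=23.7695, prob=0.004533
DDDUDD: M=86.7000, payoff=0.0000, prob=0.000318
UDDUDD: M=130.5600, payoff=0.0000, prob=0.001200
DUDUDD: M=120.7419, payoff=0.0000, prob=0.001200
UUDUDD: M=181.8231, payoff=0.0000, prob=0.004533
DDUUDD: M=120.7419, payoff=0.0000, prob=0.001200
UDUUDD: M=181.8231, payoff=0.0000, prob=0.004533
DUUUDD: M=181.8231, payoff=0.0000, prob=0.004533
UUUUDD: M=273.8042, payoff=83.6642, prob=0.017123
DDDDUD: M=86.7000, payoff=0.0000, prob=0.000318
UDDDUD: M=130.5600, payoff=0.0000, prob=0.001200
DUDDUD: M=110.9760, payoff=0.0000, prob=0.001200
UUDDUD: M=167.1168, payoff=0.0000, prob=0.004533
DDUDUD: M=102.6306, payoff=0.0000, prob=0.001200
UDUDUD: M=154.5496, payoff=0.0000, prob=0.004533
DUUDUD: M=154.5496, payoff=0.0000, prob=0.004533
UUUDUD: M=232.7335, payoff=42.5935, prob=0.017123
DDDUUD: M=102.6306, payoff=0.0000, prob=0.001200
UDDUUD: M=154.5496, payoff=0.0000, prob=0.004533
DUDUUD: M=154.5496, payoff=0.0000, prob=0.004533
UUDUUD: M=232.7335, payoff=42.5935, prob=0.017123
DDUUUD: M=154.5496, payoff=0.0000, prob=0.004533
UDUUUD: M=232.7335, payoff=42.5935, prob=0.017123
DUUUUD: M=232.7335, payoff=42.5935, prob=0.017123
UUUUUD: M=350.4693, payoff=160.3293, prob=0.064688
DDDDDU: M=86.7000, payoff=0.0000, prob=0.000318
UDDDDU: M=130.5600, payoff=0.0000, prob=0.001200
DUDDDU: M=110.9760, payoff=0.0000, prob=0.001200
UUDDDU: M=167.1168, payoff=0.0000, prob=0.004533
DDUDDU: M=94.3296, payoff=0.0000, prob=0.001200
UDUDDU: M=142.0493, payoff=0.0000, prob=0.004533
DUUDDU: M=142.0493, payoff=0.0000, prob=0.004533
UUUDDU: M=213.9095, payoff=23.7695, prob=0.017123
DDDUDU: M=87.2360, payoff=0.0000, prob=0.001200
UDDUDU: M=131.3672, payoff=0.0000, prob=0.004533
DUDUDU: M=131.3672, payoff=0.0000, prob=0.004533
UUDUDU: M=197.8235, payoff=7.6835, prob=0.017123
DDUUDU: M=131.3672, payoff=0.0000, prob=0.004533
UDUUDU: M=197.8235, payoff=7.6835, prob=0.017123
DUUUDU: M=197.8235, payoff=7.6835, prob=0.017123
UUUUDU: M=297.8989, payoff=107.7589, prob=0.064688
DDDDUU: M=87.2360, payoff=0.0000, prob=0.001200
UDDDUU: M=131.3672, payoff=0.0000, prob=0.004533
DUDDUU: M=131.3672, payoff=0.0000, prob=0.004533
UUDDUU: M=197.8235, payoff=7.6835, prob=0.017123
DDUDUU: M=131.3672, payoff=0.0000, prob=0.004533
UDUDUU: M=197.8235, payoff=7.6835, prob=0.017123
DUUDUU: M=197.8235, payoff=7.6835, prob=0.017123
UUUDUU: M=297.8989, payoff=107.7589, prob=0.064688
DDDUUU: M=131.3672, payoff=0.0000, prob=0.004533
UDDUUU: M=197.8235, payoff=7.6835, prob=0.017123
DUDUUU: M=197.8235, payoff=7.6835, prob=0.017123
UUDUUU: M=297.8989, payoff=107.7589, prob=0.064688
DDUUUU: M=197.8235, payoff=7.6835, prob=0.017123
UDUUUU: M=297.8989, payoff=107.7589, prob=0.064688
DUUUUU: M=297.8989, payoff=107.7589, prob=0.064688
UUUUUU: M=448.6007, payoff=258.4607, prob=0.244378
Price = Σ prob·payoff / R^6 = 114.436287 / 2.839761 = 40.2979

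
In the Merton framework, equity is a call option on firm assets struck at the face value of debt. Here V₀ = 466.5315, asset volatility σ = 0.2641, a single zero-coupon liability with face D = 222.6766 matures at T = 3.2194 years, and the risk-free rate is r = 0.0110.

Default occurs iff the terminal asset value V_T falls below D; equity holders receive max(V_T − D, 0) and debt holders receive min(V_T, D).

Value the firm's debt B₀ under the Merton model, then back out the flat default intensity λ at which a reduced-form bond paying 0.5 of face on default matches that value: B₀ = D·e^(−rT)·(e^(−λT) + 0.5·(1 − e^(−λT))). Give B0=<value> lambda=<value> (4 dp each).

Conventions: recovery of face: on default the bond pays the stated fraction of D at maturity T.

B0=211.7892 lambda=0.0092

Equity is a call on the firm's assets struck at D = 222.6766:
d₁ = [ln(V₀/D) + (r + σ²/2)T] / (σ√T)
   = [ln(466.5315/222.6766) + (0.0110 + 0.5·0.2641²)·3.2194] / (0.2641·√3.2194)
   = [0.739605 + 0.147688] / 0.473866 = 1.872454
d₂ = d₁ − σ√T = 1.872454 − 0.473866 = 1.398588
N(d₁) = 0.969428,  N(d₂) = 0.919032,  e^(−rT) = 0.965206
E₀ = V₀·N(d₁) − D·e^(−rT)·N(d₂)
   = 466.5315·0.969428 − 222.6766·0.965206·0.919032 = 254.742312
B₀ = V₀ − E₀ = 466.5315 − 254.742312 = 211.789188
e^(−λT) = (B₀·e^(rT)/D − 0.5)/(1 − 0.5) = (211.7892·1.036048/222.6766 − 0.5)/0.5 = 0.97078418
λ = −ln(0.97078418)/3.2194 = 0.009210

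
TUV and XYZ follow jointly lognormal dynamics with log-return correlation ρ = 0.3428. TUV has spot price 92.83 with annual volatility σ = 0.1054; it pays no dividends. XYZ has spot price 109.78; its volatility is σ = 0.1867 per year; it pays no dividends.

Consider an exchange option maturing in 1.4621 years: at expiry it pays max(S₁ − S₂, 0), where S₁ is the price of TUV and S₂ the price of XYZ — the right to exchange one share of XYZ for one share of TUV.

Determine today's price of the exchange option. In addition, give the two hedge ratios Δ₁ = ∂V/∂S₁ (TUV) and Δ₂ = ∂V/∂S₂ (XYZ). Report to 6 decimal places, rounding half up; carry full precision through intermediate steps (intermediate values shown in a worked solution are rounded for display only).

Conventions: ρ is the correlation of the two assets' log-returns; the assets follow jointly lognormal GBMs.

σ_eff = √(σ₁² + σ₂² − 2ρσ₁σ₂) = √(0.1054² + 0.1867² − 2·0.3428·0.1054·0.1867) = 0.180207
d₁ = (ln(S₁/S₂) + (q₂ − q₁ + σ_eff²/2)T) / (σ_eff√T) = (ln(92.83/109.78) + (0.0 − 0.0 + 0.016237)·1.4621) / 0.217902 = -0.660700
d₂ = d₁ − σ_eff√T = -0.660700 − 0.217902 = -0.878602
N(d₁) = 0.254402,  N(d₂) = 0.189808
V = S₁·e^{−q₁T}·N(d₁) − S₂·e^{−q₂T}·N(d₂) = 23.616160 − 20.837174 = 2.778985
Key observation: no risk-free rate is needed — with the second asset as numeraire the exchange option is a call on the ratio S₁/S₂, and r cancels out of the value.
Δ₁ = e^{−q₁T}·N(d₁) = 0.254402;  Δ₂ = −e^{−q₂T}·N(d₂) = -0.189808

exchange price = 2.778985
Δ1 = 0.254402
Δ2 = -0.189808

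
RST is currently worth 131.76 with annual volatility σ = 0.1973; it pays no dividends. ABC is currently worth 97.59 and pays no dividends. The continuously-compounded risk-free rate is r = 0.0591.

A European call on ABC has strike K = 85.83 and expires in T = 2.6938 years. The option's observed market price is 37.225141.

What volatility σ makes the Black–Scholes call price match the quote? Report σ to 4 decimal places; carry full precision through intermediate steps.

sigma = 0.4225

At σ = 0.4225 the Black–Scholes value reproduces the quote:
σ√T = 0.4225·√2.6938 = 0.693441
d₁ = (ln(S/K) + (r+σ²/2)T) / (σ√T) = (ln(97.59/85.83) + (0.0591+0.4225²/2)·2.6938) / 0.693441 = (0.128406 + 0.399634) / 0.693441 = 0.761478
d₂ = d₁ − σ√T = 0.761478 − 0.693441 = 0.068037
e^{−rT} = 0.852823
N(d₁) = 0.776814,  N(d₂) = 0.527122
V = S·N(d₁) − K·e^{−rT}·N(d₂) = 75.809304 − 38.584164 = 37.225141 (matching the quote); vega is positive throughout, so no other σ reproduces this price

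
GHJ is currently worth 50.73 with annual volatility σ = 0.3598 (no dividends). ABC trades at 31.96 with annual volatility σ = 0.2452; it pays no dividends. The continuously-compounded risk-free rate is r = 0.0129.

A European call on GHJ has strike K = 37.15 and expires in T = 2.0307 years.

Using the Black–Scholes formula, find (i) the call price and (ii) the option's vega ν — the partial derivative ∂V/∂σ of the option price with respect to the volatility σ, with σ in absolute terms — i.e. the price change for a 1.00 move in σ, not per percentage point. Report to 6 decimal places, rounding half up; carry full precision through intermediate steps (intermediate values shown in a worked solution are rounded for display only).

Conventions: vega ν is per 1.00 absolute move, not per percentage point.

price = 17.844071
ν = 18.973959

σ√T = 0.3598·√2.0307 = 0.512724
d₁ = (ln(S/K) + (r+σ²/2)T) / (σ√T) = (ln(50.73/37.15) + (0.0129+0.3598²/2)·2.0307) / 0.512724 = (0.311554 + 0.157639) / 0.512724 = 0.915098
d₂ = d₁ − σ√T = 0.915098 − 0.512724 = 0.402373
e^{−rT} = 0.974144
N(d₁) = 0.819930,  N(d₂) = 0.656295
Call price V = S·N(d₁) − K·e^{−rT}·N(d₂) = 41.595038 − 23.750967 = 17.844071
φ(d₁) = (1/√(2π))·e^{−d₁²/2} = 0.262464
ν = S·φ(d₁)·√T = 18.973959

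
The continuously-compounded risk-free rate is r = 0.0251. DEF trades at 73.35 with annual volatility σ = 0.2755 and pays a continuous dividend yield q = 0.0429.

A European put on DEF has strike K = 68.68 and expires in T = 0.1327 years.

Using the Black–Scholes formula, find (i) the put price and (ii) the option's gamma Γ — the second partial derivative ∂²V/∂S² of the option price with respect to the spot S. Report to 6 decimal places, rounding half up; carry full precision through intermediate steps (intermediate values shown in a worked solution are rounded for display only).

σ√T = 0.2755·√0.1327 = 0.100359
d₁ = (ln(S/K) + (r−q+σ²/2)T) / (σ√T) = (ln(73.35/68.68) + (0.0251−0.0429+0.2755²/2)·0.1327) / 0.100359 = (0.065784 + 0.002674) / 0.100359 = 0.682134
d₂ = d₁ − σ√T = 0.682134 − 0.100359 = 0.581775
e^{−rT} = 0.996675
e^{−qT} = 0.994323
N(−d₁) = 0.247577,  N(−d₂) = 0.280359
Put price V = K·e^{−rT}·N(−d₂) − S·e^{−qT}·N(−d₁) = 19.191044 − 18.056697 = 1.134347
φ(d₁) = (1/√(2π))·e^{−d₁²/2} = 0.316133
Γ = e^{−qT}·φ(d₁) / (S·σ·√T) = 0.042701

price = 1.134347
Γ = 0.042701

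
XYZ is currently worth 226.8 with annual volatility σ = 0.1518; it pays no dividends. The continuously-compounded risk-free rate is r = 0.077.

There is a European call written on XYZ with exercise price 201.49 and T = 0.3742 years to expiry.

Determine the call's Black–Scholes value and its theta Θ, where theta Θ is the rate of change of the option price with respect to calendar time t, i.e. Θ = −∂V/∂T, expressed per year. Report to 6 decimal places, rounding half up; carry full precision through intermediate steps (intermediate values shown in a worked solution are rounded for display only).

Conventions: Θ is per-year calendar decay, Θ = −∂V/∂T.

σ√T = 0.1518·√0.3742 = 0.092859
d₁ = (ln(S/K) + (r+σ²/2)T) / (σ√T) = (ln(226.8/201.49) + (0.077+0.1518²/2)·0.3742) / 0.092859 = (0.118329 + 0.033125) / 0.092859 = 1.631008
d₂ = d₁ − σ√T = 1.631008 − 0.092859 = 1.538149
e^{−rT} = 0.971598
N(d₁) = 0.948556,  N(d₂) = 0.937994
Call price V = S·N(d₁) − K·e^{−rT}·N(d₂) = 215.132418 − 183.628459 = 31.503958
φ(d₁) = (1/√(2π))·e^{−d₁²/2} = 0.105501
Θ = −S·φ(d₁)·σ/(2√T) − r·K·e^{−rT}·N(d₂) = −2.968869 − 14.139391 = -17.108260

price = 31.503958
Θ = -17.108260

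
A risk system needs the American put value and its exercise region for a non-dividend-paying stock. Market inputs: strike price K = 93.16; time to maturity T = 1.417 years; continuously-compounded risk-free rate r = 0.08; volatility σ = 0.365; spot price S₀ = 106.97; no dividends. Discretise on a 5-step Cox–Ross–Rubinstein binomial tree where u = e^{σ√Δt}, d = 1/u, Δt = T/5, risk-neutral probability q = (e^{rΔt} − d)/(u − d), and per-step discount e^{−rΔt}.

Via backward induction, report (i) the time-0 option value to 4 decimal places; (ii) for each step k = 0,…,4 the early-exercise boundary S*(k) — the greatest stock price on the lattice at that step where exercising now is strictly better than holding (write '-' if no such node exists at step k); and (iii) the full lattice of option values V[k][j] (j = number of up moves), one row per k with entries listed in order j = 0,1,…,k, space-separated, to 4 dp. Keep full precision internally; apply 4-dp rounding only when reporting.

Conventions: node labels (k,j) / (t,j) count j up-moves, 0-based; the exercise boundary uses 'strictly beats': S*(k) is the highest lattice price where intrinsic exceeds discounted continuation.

params: Δt=0.28340 u=1.21447 d=0.82340 q=0.51021 e^(-rΔt)=0.97758
t_5 payoffs: 52.6721 33.4427 5.0805 0.0000 0.0000 0.0000
t_4: node(4,0) S=49.1714 payoff=43.9886 vs cont=41.9002 → 43.9886 [stop]  node(4,1) S=72.5249 payoff=20.6351 vs cont=18.5467 → 20.6351 [stop]  node(4,2) S=106.9700 payoff=0.0000 vs cont=2.4326 → 2.4326 [wait]  node(4,3) S=157.7744 payoff=0.0000 vs cont=0.0000 → 0.0000 [wait]  node(4,4) S=232.7079 payoff=0.0000 vs cont=0.0000 → 0.0000 [wait]  ⇒ S*(4)=72.5249
t_3: node(3,0) S=59.7173 payoff=33.4427 vs cont=31.3543 → 33.4427 [stop]  node(3,1) S=88.0795 payoff=5.0805 vs cont=11.0936 → 11.0936 [wait]  node(3,2) S=129.9120 payoff=0.0000 vs cont=1.1648 → 1.1648 [wait]  node(3,3) S=191.6125 payoff=0.0000 vs cont=0.0000 → 0.0000 [wait]  ⇒ S*(3)=59.7173
t_2: node(2,0) S=72.5249 payoff=20.6351 vs cont=21.5458 → 21.5458 [wait]  node(2,1) S=106.9700 payoff=0.0000 vs cont=5.8926 → 5.8926 [wait]  node(2,2) S=157.7744 payoff=0.0000 vs cont=0.5577 → 0.5577 [wait]  ⇒ S*(2)=-
t_1: node(1,0) S=88.0795 payoff=5.0805 vs cont=13.2554 → 13.2554 [wait]  node(1,1) S=129.9120 payoff=0.0000 vs cont=3.0996 → 3.0996 [wait]  ⇒ S*(1)=-
t_0: node(0,0) S=106.9700 payoff=0.0000 vs cont=7.8928 → 7.8928 [wait]  ⇒ S*(0)=-

price = 7.8928
boundary = - - - 59.7173 72.5249
tree:
7.8928
13.2554 3.0996
21.5458 5.8926 0.5577
33.4427 11.0936 1.1648 0.0000
43.9886 20.6351 2.4326 0.0000 0.0000
52.6721 33.4427 5.0805 0.0000 0.0000 0.0000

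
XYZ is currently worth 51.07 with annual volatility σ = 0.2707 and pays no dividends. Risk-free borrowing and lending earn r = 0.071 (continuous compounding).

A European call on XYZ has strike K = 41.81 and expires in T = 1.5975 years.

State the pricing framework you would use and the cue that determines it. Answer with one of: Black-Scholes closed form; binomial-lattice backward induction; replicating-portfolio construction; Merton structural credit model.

framework: Black-Scholes closed form

Key observation: everything needed for the exact continuous-time valuation of the European call on XYZ (strike 41.81) is given, and no feature rules the closed form out.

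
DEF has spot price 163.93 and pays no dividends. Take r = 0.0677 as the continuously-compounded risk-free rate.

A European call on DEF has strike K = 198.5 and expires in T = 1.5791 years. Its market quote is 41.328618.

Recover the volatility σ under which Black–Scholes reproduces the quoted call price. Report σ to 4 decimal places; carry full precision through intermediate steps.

At σ = 0.5744 the Black–Scholes value reproduces the quote:
σ√T = 0.5744·√1.5791 = 0.721804
d₁ = (ln(S/K) + (r+σ²/2)T) / (σ√T) = (ln(163.93/198.5) + (0.0677+0.5744²/2)·1.5791) / 0.721804 = (-0.191350 + 0.367406) / 0.721804 = 0.243911
d₂ = d₁ − σ√T = 0.243911 − 0.721804 = -0.477893
e^{−rT} = 0.898611
N(d₁) = 0.596350,  N(d₂) = 0.316363
V = S·N(d₁) − K·e^{−rT}·N(d₂) = 97.759678 − 56.431060 = 41.328618 (the quoted price), and the Black–Scholes price is strictly increasing in σ, so σ is unique

sigma = 0.5744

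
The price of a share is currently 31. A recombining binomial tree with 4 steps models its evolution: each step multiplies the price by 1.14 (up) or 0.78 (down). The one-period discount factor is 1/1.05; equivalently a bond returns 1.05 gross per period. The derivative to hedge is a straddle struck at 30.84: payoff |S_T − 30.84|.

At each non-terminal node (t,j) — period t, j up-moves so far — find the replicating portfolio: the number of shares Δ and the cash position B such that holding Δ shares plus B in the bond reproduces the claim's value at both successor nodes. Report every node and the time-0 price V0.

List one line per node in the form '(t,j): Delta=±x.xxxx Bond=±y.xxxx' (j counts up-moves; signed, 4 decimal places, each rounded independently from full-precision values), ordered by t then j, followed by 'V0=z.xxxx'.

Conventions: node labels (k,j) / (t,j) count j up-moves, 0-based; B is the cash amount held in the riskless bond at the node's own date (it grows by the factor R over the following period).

The replicating-portfolio and risk-neutral prices coincide; use p* = (1.05−0.78)/(1.14−0.78) = 0.7500 for the latter.
Terminal payoffs: V(4,0)=19.3653, V(4,1)=14.0693, V(4,2)=6.3290, V(4,3)=4.9837, V(4,4)=21.5178
  t=3,j=0: stock 14.7111 → up 16.7707 (V=14.0693), down 11.4747 (V=19.3653). Price 14.6603; hedge Δ=-1.0000, bond B=29.3714.
  t=3,j=1: stock 21.5009 → up 24.5110 (V=6.3290), down 16.7707 (V=14.0693). Price 7.8706; hedge Δ=-1.0000, bond B=29.3714.
  t=3,j=2: stock 31.4243 → up 35.8237 (V=4.9837), down 24.5110 (V=6.3290). Price 5.0667; hedge Δ=-0.1189, bond B=8.8036.
  t=3,j=3: stock 45.9279 → up 52.3578 (V=21.5178), down 35.8237 (V=4.9837). Price 16.5564; hedge Δ=1.0000, bond B=-29.3714.
  t=2,j=0: stock 18.8604 → up 21.5009 (V=7.8706), down 14.7111 (V=14.6603). Price 9.1124; hedge Δ=-1.0000, bond B=27.9728.
  t=2,j=1: stock 27.5652 → up 31.4243 (V=5.0667), down 21.5009 (V=7.8706). Price 5.4930; hedge Δ=-0.2825, bond B=13.2815.
  t=2,j=2: stock 40.2876 → up 45.9279 (V=16.5564), down 31.4243 (V=5.0667). Price 13.0324; hedge Δ=0.7922, bond B=-18.8835.
  t=1,j=0: stock 24.1800 → up 27.5652 (V=5.4930), down 18.8604 (V=9.1124). Price 6.0932; hedge Δ=-0.4158, bond B=16.1470.
  t=1,j=1: stock 35.3400 → up 40.2876 (V=13.0324), down 27.5652 (V=5.4930). Price 10.6167; hedge Δ=0.5926, bond B=-10.3259.
  t=0,j=0: stock 31.0000 → up 35.3400 (V=10.6167), down 24.1800 (V=6.0932). Price 9.0341; hedge Δ=0.4053, bond B=-3.5312.
Verification: the root portfolio costs Δ(0,0)·S0 + B(0,0) = 9.0341, matching V0.

(0,0): Delta=0.4053 Bond=-3.5312
(1,0): Delta=-0.4158 Bond=16.1470
(1,1): Delta=0.5926 Bond=-10.3259
(2,0): Delta=-1.0000 Bond=27.9728
(2,1): Delta=-0.2825 Bond=13.2815
(2,2): Delta=0.7922 Bond=-18.8835
(3,0): Delta=-1.0000 Bond=29.3714
(3,1): Delta=-1.0000 Bond=29.3714
(3,2): Delta=-0.1189 Bond=8.8036
(3,3): Delta=1.0000 Bond=-29.3714
V0=9.0341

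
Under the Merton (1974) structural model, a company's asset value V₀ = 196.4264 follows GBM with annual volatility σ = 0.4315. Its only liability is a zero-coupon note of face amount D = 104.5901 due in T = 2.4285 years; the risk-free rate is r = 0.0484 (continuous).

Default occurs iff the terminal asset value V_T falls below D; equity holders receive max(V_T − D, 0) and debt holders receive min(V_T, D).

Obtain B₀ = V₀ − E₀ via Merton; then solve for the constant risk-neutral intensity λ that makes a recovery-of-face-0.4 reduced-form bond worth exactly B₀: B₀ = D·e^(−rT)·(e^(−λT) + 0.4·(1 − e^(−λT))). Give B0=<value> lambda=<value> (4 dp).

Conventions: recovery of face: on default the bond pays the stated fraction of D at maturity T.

B0=87.1242 lambda=0.0458

Work the structural quantities from V₀ = 196.4264 against face 104.5901:
d₁ = [ln(V₀/D) + (r + σ²/2)T] / (σ√T)
   = [ln(196.4264/104.5901) + (0.0484 + 0.5·0.4315²)·2.4285] / (0.4315·√2.4285)
   = [0.630239 + 0.343623] / 0.672434 = 1.448264
d₂ = d₁ − σ√T = 1.448264 − 0.672434 = 0.775830
N(d₁) = 0.926228,  N(d₂) = 0.781075,  e^(−rT) = 0.889105
E₀ = V₀·N(d₁) − D·e^(−rT)·N(d₂)
   = 196.4264·0.926228 − 104.5901·0.889105·0.781075 = 109.302247
B₀ = V₀ − E₀ = 196.4264 − 109.302247 = 87.124153
e^(−λT) = (B₀·e^(rT)/D − 0.4)/(1 − 0.4) = (87.1242·1.124726/104.5901 − 0.4)/0.6 = 0.89483944
λ = −ln(0.89483944)/2.4285 = 0.045753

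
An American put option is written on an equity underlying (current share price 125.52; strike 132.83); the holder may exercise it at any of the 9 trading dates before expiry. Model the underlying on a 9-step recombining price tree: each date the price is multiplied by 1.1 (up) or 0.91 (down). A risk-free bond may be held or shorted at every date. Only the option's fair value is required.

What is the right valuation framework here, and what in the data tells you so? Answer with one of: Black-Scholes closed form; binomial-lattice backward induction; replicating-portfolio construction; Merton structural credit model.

framework: binomial-lattice backward induction

Key observation: an American put (K = 132.83, S₀ = 125.52) on a 9-date tree has no closed form — the optimal stopping decision is embedded and must be resolved recursively from expiry.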